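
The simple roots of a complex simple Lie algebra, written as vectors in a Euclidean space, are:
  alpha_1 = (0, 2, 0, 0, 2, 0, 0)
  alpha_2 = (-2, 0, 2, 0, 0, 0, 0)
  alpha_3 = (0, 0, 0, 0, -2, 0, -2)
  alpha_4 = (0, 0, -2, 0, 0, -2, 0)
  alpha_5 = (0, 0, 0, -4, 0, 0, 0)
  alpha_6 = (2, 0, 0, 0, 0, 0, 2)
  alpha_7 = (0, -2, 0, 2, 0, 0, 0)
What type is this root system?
Compute the Cartan integers a_ij = 2(alpha_i, alpha_j)/(alpha_j, alpha_j); the resulting 7x7 Cartan matrix is
[[2, 0, -1, 0, 0, 0, -1], [0, 2, 0, -1, 0, -1, 0], [-1, 0, 2, 0, 0, -1, 0], [0, -1, 0, 2, 0, 0, 0], [0, 0, 0, 0, 2, 0, -2], [0, -1, -1, 0, 0, 2, 0], [-1, 0, 0, 0, -1, 0, 2]].
The roots have two lengths (squared-length ratio 2:1); the short ones are alpha_{1,2,3,4,6,7}. The associated Dynkin diagram is a chain of 7 nodes with a double edge at one end; the terminal node there is the unique long simple root (C_7), so the type is C_7 (the algebra sp(14)).

C_7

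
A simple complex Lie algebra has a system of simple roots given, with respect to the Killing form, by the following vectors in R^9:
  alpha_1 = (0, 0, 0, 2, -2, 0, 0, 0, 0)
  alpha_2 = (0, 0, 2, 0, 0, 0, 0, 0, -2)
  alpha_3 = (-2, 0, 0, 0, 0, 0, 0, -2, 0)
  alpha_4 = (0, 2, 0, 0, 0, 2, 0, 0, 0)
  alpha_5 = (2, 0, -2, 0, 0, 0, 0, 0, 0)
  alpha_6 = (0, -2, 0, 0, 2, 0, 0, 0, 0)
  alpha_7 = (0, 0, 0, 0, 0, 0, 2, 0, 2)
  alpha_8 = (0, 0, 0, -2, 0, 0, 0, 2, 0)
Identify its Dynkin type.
Compute the Cartan integers a_ij = 2(alpha_i, alpha_j)/(alpha_j, alpha_j); the resulting 8x8 Cartan matrix is
[[2, 0, 0, 0, 0, -1, 0, -1], [0, 2, 0, 0, -1, 0, -1, 0], [0, 0, 2, 0, -1, 0, 0, -1], [0, 0, 0, 2, 0, -1, 0, 0], [0, -1, -1, 0, 2, 0, 0, 0], [-1, 0, 0, -1, 0, 2, 0, 0], [0, -1, 0, 0, 0, 0, 2, 0], [-1, 0, -1, 0, 0, 0, 0, 2]].
All simple roots have the same length, so the diagram is simply laced. The associated Dynkin diagram is a chain of 8 nodes with single edges (A_8), so the type is A_8 (the algebra sl(9)).

type A_8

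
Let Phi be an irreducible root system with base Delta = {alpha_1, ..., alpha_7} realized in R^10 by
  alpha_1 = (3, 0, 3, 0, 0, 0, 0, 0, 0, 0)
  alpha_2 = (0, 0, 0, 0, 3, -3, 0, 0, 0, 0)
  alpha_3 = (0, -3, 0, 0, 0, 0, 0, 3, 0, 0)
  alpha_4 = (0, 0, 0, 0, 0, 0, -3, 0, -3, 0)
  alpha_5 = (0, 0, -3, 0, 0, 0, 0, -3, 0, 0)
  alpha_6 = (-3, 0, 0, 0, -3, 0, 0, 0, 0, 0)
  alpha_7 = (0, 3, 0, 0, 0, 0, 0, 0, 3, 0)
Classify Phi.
Compute the Cartan integers a_ij = 2(alpha_i, alpha_j)/(alpha_j, alpha_j); the resulting 7x7 Cartan matrix is
[[2, 0, 0, 0, -1, -1, 0], [0, 2, 0, 0, 0, -1, 0], [0, 0, 2, 0, -1, 0, -1], [0, 0, 0, 2, 0, 0, -1], [-1, 0, -1, 0, 2, 0, 0], [-1, -1, 0, 0, 0, 2, 0], [0, 0, -1, -1, 0, 0, 2]].
All simple roots have the same length, so the diagram is simply laced. The associated Dynkin diagram is a chain of 7 nodes with single edges (A_7), so the type is A_7 (the algebra sl(8)).

A7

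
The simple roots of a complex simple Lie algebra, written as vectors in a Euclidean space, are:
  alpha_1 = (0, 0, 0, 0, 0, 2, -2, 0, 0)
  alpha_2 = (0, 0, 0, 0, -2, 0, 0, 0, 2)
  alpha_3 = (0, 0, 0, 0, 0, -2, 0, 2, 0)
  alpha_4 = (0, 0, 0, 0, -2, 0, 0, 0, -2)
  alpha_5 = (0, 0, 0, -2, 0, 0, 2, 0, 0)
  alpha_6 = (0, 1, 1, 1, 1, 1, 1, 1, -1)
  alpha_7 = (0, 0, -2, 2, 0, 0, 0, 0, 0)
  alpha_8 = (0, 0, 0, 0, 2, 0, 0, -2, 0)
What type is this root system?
E_8

Compute the Cartan integers a_ij = 2(alpha_i, alpha_j)/(alpha_j, alpha_j); the resulting 8x8 Cartan matrix is
[[2, 0, -1, 0, -1, 0, 0, 0], [0, 2, 0, 0, 0, -1, 0, -1], [-1, 0, 2, 0, 0, 0, 0, -1], [0, 0, 0, 2, 0, 0, 0, -1], [-1, 0, 0, 0, 2, 0, -1, 0], [0, -1, 0, 0, 0, 2, 0, 0], [0, 0, 0, 0, -1, 0, 2, 0], [0, -1, -1, -1, 0, 0, 0, 2]].
All simple roots have the same length, so the diagram is simply laced. The associated Dynkin diagram is a chain of 7 nodes with one extra node attached to the third node from one end (E_8), so the type is E_8.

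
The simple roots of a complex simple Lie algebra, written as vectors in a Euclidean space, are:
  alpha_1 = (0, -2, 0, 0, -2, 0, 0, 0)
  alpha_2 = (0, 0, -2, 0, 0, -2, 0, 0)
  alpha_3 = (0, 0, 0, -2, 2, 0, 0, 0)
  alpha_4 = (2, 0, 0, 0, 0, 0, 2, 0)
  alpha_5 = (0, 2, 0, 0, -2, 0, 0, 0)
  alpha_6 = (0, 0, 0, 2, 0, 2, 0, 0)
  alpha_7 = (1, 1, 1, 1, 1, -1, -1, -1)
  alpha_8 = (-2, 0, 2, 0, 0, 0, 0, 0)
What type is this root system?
Compute the Cartan integers a_ij = 2(alpha_i, alpha_j)/(alpha_j, alpha_j); the resulting 8x8 Cartan matrix is
[[2, 0, -1, 0, 0, 0, -1, 0], [0, 2, 0, 0, 0, -1, 0, -1], [-1, 0, 2, 0, -1, -1, 0, 0], [0, 0, 0, 2, 0, 0, 0, -1], [0, 0, -1, 0, 2, 0, 0, 0], [0, -1, -1, 0, 0, 2, 0, 0], [-1, 0, 0, 0, 0, 0, 2, 0], [0, -1, 0, -1, 0, 0, 0, 2]].
All simple roots have the same length, so the diagram is simply laced. The associated Dynkin diagram is a chain of 7 nodes with one extra node attached to the third node from one end (E_8), so the type is E_8.

type E_8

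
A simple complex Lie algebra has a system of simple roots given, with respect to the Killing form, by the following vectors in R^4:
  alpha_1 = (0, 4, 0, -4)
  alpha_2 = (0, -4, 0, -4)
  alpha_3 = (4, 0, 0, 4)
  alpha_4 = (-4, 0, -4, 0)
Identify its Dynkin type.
D4

Compute the Cartan integers a_ij = 2(alpha_i, alpha_j)/(alpha_j, alpha_j); the resulting 4x4 Cartan matrix is
[[2, 0, -1, 0], [0, 2, -1, 0], [-1, -1, 2, -1], [0, 0, -1, 2]].
All simple roots have the same length, so the diagram is simply laced. The associated Dynkin diagram is a chain of 2 nodes with a fork of two nodes at one end (D_4), so the type is D_4 (the algebra so(8)).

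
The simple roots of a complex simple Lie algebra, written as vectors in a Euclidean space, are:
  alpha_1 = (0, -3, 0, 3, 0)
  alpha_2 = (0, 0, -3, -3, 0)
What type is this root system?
A2

Compute the Cartan integers a_ij = 2(alpha_i, alpha_j)/(alpha_j, alpha_j); the resulting 2x2 Cartan matrix is
[[2, -1], [-1, 2]].
All simple roots have the same length, so the diagram is simply laced. The associated Dynkin diagram is a chain of 2 nodes with single edges (A_2), so the type is A_2 (the algebra sl(3)).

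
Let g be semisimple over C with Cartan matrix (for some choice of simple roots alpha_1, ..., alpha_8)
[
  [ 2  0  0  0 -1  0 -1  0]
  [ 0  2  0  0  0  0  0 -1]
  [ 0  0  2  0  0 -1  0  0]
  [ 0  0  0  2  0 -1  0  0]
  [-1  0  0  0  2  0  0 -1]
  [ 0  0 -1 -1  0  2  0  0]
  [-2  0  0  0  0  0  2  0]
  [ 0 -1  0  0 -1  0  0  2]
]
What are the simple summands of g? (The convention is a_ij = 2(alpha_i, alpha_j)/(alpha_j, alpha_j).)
The diagram associated to this matrix has two connected components: the simple roots {alpha_3, alpha_4, alpha_6} form a chain of 3 nodes with single edges (A_3), and {alpha_1, alpha_2, alpha_5, alpha_7, alpha_8} form a chain of 5 nodes with a double edge at one end; the terminal node there is the unique long simple root (C_5). A semisimple Lie algebra decomposes uniquely as the direct sum of simple ideals, one per connected component of its Dynkin diagram, so g ≅ A_3 ⊕ C_5 (dimension 15 + 55 = 70).

type A_3 + type C_5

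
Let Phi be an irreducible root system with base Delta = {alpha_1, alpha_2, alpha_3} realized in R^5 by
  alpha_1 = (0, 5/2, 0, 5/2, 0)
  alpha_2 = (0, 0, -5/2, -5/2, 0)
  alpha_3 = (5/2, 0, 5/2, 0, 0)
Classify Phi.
Compute the Cartan integers a_ij = 2(alpha_i, alpha_j)/(alpha_j, alpha_j); the resulting 3x3 Cartan matrix is
[[2, -1, 0], [-1, 2, -1], [0, -1, 2]].
All simple roots have the same length, so the diagram is simply laced. The associated Dynkin diagram is a chain of 3 nodes with single edges (A_3), so the type is A_3 (the algebra sl(4)).

A3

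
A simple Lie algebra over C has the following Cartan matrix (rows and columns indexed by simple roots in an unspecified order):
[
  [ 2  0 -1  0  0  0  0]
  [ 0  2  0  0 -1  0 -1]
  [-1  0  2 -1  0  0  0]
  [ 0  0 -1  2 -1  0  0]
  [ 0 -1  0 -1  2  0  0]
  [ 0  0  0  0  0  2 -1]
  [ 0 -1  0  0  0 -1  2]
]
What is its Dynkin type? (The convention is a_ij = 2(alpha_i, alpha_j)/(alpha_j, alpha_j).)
A_7

The matrix has rank 7 with 2's on the diagonal. Reading the off-diagonal entries as Dynkin edges (a single edge where a_ij = a_ji = -1; a double or triple edge where a_ij * a_ji = 2 or 3), the diagram is a chain of 7 nodes with single edges (A_7). One simple-root ordering that puts it in standard form is (alpha_1, alpha_3, alpha_4, alpha_5, alpha_2, alpha_7, alpha_6). So the algebra is type A_7, i.e. sl(8).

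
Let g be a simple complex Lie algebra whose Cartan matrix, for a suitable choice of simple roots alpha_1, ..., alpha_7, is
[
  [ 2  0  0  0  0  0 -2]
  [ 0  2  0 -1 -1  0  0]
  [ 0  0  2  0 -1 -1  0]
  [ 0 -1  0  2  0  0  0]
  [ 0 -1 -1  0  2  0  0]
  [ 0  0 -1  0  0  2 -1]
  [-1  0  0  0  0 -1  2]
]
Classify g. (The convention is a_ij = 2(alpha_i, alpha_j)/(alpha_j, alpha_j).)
The matrix has rank 7 with 2's on the diagonal. Reading the off-diagonal entries as Dynkin edges (a single edge where a_ij = a_ji = -1; a double or triple edge where a_ij * a_ji = 2 or 3), the diagram is a chain of 7 nodes with a double edge at one end; the terminal node there is the unique long simple root (C_7). One simple-root ordering that puts it in standard form is (alpha_4, alpha_2, alpha_5, alpha_3, alpha_6, alpha_7, alpha_1). So the algebra is type C_7, i.e. sp(14).

type C_7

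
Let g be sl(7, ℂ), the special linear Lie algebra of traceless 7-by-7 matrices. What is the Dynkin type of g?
This is sl(7), which has dimension 7^2 - 1 = 48 and rank 7 - 1 = 6 (a Cartan subalgebra is the diagonal traceless matrices). In the classification of classical Lie algebras, the special linear algebra sl(n+1) has type A_n; here n = 6, so the Dynkin diagram is a chain of 6 nodes with single edges (A_6). Hence the type is A_6.

A6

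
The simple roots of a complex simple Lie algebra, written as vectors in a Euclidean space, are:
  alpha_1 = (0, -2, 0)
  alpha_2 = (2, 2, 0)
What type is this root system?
type B_2

Compute the Cartan integers a_ij = 2(alpha_i, alpha_j)/(alpha_j, alpha_j); the resulting 2x2 Cartan matrix is
[[2, -1], [-2, 2]].
The roots have two lengths (squared-length ratio 2:1); the short ones are alpha_{1}. The associated Dynkin diagram is a chain of 2 nodes with a double edge at one end; the terminal node there is the unique short simple root (B_2), so the type is B_2 (the algebra so(5)).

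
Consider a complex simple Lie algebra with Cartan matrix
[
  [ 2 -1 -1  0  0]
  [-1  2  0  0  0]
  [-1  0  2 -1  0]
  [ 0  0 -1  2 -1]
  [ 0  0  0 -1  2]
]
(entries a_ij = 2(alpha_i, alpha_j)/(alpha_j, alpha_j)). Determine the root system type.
A5

The matrix has rank 5 with 2's on the diagonal. Reading the off-diagonal entries as Dynkin edges (a single edge where a_ij = a_ji = -1; a double or triple edge where a_ij * a_ji = 2 or 3), the diagram is a chain of 5 nodes with single edges (A_5). One simple-root ordering that puts it in standard form is (alpha_2, alpha_1, alpha_3, alpha_4, alpha_5). So the algebra is type A_5, i.e. sl(6).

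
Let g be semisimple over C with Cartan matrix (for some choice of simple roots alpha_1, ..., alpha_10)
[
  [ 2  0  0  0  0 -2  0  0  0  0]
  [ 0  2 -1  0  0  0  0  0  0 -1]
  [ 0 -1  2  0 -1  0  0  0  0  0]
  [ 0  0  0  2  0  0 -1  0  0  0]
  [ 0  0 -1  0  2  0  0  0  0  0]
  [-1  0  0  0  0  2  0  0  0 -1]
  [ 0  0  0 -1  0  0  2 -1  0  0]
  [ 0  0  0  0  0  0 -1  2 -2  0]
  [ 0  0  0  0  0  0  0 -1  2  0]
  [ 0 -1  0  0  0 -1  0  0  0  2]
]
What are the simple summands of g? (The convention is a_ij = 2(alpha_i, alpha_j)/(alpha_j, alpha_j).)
B4 ⊕ C6

The diagram associated to this matrix has two connected components: the simple roots {alpha_4, alpha_7, alpha_8, alpha_9} form a chain of 4 nodes with a double edge at one end; the terminal node there is the unique short simple root (B_4), and {alpha_1, alpha_2, alpha_3, alpha_5, alpha_6, alpha_10} form a chain of 6 nodes with a double edge at one end; the terminal node there is the unique long simple root (C_6). A semisimple Lie algebra decomposes uniquely as the direct sum of simple ideals, one per connected component of its Dynkin diagram, so g ≅ B_4 ⊕ C_6 (dimension 36 + 78 = 114).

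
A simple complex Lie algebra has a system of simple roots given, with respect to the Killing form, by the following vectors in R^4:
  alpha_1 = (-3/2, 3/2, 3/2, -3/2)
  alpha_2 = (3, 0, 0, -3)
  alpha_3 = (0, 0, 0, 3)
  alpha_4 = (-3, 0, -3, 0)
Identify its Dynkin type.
Compute the Cartan integers a_ij = 2(alpha_i, alpha_j)/(alpha_j, alpha_j); the resulting 4x4 Cartan matrix is
[[2, 0, -1, 0], [0, 2, -2, -1], [-1, -1, 2, 0], [0, -1, 0, 2]].
The roots have two lengths (squared-length ratio 2:1); the short ones are alpha_{1,3}. The associated Dynkin diagram is a chain of 4 nodes with a double edge between the middle two (F_4), so the type is F_4.

type F_4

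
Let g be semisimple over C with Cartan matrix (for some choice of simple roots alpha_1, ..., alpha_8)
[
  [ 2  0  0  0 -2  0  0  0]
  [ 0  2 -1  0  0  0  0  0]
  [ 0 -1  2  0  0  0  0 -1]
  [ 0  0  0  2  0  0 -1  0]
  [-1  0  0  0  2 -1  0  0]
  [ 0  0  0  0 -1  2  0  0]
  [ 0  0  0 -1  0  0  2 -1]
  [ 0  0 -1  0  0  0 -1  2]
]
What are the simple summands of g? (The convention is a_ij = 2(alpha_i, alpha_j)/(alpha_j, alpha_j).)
A5 + C3

The diagram associated to this matrix has two connected components: the simple roots {alpha_2, alpha_3, alpha_4, alpha_7, alpha_8} form a chain of 5 nodes with single edges (A_5), and {alpha_1, alpha_5, alpha_6} form a chain of 3 nodes with a double edge at one end; the terminal node there is the unique long simple root (C_3). A semisimple Lie algebra decomposes uniquely as the direct sum of simple ideals, one per connected component of its Dynkin diagram, so g ≅ A_5 ⊕ C_3 (dimension 35 + 21 = 56).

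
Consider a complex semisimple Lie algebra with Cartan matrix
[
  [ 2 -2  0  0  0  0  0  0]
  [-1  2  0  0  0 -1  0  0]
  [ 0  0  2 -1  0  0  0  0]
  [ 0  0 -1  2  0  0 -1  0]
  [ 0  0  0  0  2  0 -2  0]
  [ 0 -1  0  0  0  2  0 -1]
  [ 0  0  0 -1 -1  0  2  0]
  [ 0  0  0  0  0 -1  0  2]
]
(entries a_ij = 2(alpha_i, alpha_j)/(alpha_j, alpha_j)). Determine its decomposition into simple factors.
C_4 (sp(8)) ⊕ C_4 (sp(8))

The diagram associated to this matrix has two connected components: the simple roots {alpha_3, alpha_4, alpha_5, alpha_7} form a chain of 4 nodes with a double edge at one end; the terminal node there is the unique long simple root (C_4), and {alpha_1, alpha_2, alpha_6, alpha_8} form a chain of 4 nodes with a double edge at one end; the terminal node there is the unique long simple root (C_4). A semisimple Lie algebra decomposes uniquely as the direct sum of simple ideals, one per connected component of its Dynkin diagram, so g ≅ C_4 ⊕ C_4 (dimension 36 + 36 = 72).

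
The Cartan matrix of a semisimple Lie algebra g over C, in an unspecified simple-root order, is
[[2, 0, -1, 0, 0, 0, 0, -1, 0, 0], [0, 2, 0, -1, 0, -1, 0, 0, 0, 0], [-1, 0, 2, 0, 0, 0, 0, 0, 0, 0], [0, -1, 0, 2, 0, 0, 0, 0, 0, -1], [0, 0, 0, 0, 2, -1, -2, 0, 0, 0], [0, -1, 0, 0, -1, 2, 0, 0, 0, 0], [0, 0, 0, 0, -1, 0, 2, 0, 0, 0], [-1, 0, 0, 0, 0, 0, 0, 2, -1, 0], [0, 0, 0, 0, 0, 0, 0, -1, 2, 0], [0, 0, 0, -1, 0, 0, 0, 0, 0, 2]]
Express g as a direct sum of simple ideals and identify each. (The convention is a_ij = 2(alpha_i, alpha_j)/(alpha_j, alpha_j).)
A_4 (sl(5)) ⊕ B_6 (so(13))

The diagram associated to this matrix has two connected components: the simple roots {alpha_1, alpha_3, alpha_8, alpha_9} form a chain of 4 nodes with single edges (A_4), and {alpha_2, alpha_4, alpha_5, alpha_6, alpha_7, alpha_10} form a chain of 6 nodes with a double edge at one end; the terminal node there is the unique short simple root (B_6). A semisimple Lie algebra decomposes uniquely as the direct sum of simple ideals, one per connected component of its Dynkin diagram, so g ≅ A_4 ⊕ B_6 (dimension 24 + 78 = 102).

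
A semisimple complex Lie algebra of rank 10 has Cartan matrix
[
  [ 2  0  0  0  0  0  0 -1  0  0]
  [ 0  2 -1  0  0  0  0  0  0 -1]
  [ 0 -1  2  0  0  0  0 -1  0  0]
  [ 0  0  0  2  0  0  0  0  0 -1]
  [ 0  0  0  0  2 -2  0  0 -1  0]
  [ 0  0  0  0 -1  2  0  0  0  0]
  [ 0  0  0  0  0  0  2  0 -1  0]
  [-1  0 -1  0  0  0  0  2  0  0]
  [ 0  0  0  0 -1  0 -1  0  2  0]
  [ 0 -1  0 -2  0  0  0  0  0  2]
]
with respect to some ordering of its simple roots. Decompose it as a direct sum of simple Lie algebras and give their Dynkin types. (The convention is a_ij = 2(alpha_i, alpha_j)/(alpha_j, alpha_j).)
B_4 (so(9)) + B_6 (so(13))

The diagram associated to this matrix has two connected components: the simple roots {alpha_5, alpha_6, alpha_7, alpha_9} form a chain of 4 nodes with a double edge at one end; the terminal node there is the unique short simple root (B_4), and {alpha_1, alpha_2, alpha_3, alpha_4, alpha_8, alpha_10} form a chain of 6 nodes with a double edge at one end; the terminal node there is the unique short simple root (B_6). A semisimple Lie algebra decomposes uniquely as the direct sum of simple ideals, one per connected component of its Dynkin diagram, so g ≅ B_4 ⊕ B_6 (dimension 36 + 78 = 114).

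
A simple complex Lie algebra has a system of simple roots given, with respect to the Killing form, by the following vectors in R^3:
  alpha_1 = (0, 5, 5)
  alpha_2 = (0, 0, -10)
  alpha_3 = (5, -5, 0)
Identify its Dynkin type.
C_3

Compute the Cartan integers a_ij = 2(alpha_i, alpha_j)/(alpha_j, alpha_j); the resulting 3x3 Cartan matrix is
[[2, -1, -1], [-2, 2, 0], [-1, 0, 2]].
The roots have two lengths (squared-length ratio 2:1); the short ones are alpha_{1,3}. The associated Dynkin diagram is a chain of 3 nodes with a double edge at one end; the terminal node there is the unique long simple root (C_3), so the type is C_3 (the algebra sp(6)).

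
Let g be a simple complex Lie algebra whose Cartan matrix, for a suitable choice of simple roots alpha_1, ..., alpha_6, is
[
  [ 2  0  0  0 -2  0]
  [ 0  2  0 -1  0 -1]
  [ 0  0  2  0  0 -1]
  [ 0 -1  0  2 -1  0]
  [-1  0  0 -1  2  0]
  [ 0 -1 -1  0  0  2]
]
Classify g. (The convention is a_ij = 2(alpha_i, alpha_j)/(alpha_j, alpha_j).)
C6

The matrix has rank 6 with 2's on the diagonal. Reading the off-diagonal entries as Dynkin edges (a single edge where a_ij = a_ji = -1; a double or triple edge where a_ij * a_ji = 2 or 3), the diagram is a chain of 6 nodes with a double edge at one end; the terminal node there is the unique long simple root (C_6). One simple-root ordering that puts it in standard form is (alpha_3, alpha_6, alpha_2, alpha_4, alpha_5, alpha_1). So the algebra is type C_6, i.e. sp(12).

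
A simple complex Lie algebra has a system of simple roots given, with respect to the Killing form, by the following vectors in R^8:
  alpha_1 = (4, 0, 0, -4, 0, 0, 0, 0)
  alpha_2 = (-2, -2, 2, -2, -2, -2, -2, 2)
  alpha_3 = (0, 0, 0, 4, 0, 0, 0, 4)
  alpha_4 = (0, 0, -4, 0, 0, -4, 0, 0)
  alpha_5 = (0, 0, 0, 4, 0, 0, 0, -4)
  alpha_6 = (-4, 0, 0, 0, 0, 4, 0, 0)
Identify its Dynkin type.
Compute the Cartan integers a_ij = 2(alpha_i, alpha_j)/(alpha_j, alpha_j); the resulting 6x6 Cartan matrix is
[[2, 0, -1, 0, -1, -1], [0, 2, 0, 0, -1, 0], [-1, 0, 2, 0, 0, 0], [0, 0, 0, 2, 0, -1], [-1, -1, 0, 0, 2, 0], [-1, 0, 0, -1, 0, 2]].
All simple roots have the same length, so the diagram is simply laced. The associated Dynkin diagram is a chain of 5 nodes with one extra node attached to the third node from one end (E_6), so the type is E_6.

type E_6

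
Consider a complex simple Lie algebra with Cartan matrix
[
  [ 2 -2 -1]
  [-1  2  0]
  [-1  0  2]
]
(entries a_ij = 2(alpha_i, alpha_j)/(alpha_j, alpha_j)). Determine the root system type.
The matrix has rank 3 with 2's on the diagonal. Reading the off-diagonal entries as Dynkin edges (a single edge where a_ij = a_ji = -1; a double or triple edge where a_ij * a_ji = 2 or 3), the diagram is a chain of 3 nodes with a double edge at one end; the terminal node there is the unique short simple root (B_3). One simple-root ordering that puts it in standard form is (alpha_3, alpha_1, alpha_2). So the algebra is type B_3, i.e. so(7).

B3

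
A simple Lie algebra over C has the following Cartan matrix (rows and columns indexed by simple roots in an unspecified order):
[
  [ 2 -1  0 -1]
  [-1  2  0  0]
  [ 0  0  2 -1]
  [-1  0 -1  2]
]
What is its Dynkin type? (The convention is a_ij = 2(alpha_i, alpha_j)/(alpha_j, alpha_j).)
The matrix has rank 4 with 2's on the diagonal. Reading the off-diagonal entries as Dynkin edges (a single edge where a_ij = a_ji = -1; a double or triple edge where a_ij * a_ji = 2 or 3), the diagram is a chain of 4 nodes with single edges (A_4). One simple-root ordering that puts it in standard form is (alpha_2, alpha_1, alpha_4, alpha_3). So the algebra is type A_4, i.e. sl(5).

A_4 (sl(5))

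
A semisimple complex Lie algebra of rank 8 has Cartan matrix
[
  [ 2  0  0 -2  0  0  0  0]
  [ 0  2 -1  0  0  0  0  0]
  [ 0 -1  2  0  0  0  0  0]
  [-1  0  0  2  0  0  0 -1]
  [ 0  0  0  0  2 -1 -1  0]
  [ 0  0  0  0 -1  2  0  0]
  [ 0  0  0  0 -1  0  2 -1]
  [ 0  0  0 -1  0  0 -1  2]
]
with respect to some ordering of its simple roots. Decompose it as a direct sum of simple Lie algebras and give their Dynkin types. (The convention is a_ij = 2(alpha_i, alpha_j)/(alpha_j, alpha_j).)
type A_2 ⊕ type C_6

The diagram associated to this matrix has two connected components: the simple roots {alpha_2, alpha_3} form a chain of 2 nodes with single edges (A_2), and {alpha_1, alpha_4, alpha_5, alpha_6, alpha_7, alpha_8} form a chain of 6 nodes with a double edge at one end; the terminal node there is the unique long simple root (C_6). A semisimple Lie algebra decomposes uniquely as the direct sum of simple ideals, one per connected component of its Dynkin diagram, so g ≅ A_2 ⊕ C_6 (dimension 8 + 78 = 86).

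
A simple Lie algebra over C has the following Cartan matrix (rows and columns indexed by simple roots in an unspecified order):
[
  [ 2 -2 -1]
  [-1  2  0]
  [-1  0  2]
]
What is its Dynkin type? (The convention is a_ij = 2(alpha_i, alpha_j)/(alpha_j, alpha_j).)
The matrix has rank 3 with 2's on the diagonal. Reading the off-diagonal entries as Dynkin edges (a single edge where a_ij = a_ji = -1; a double or triple edge where a_ij * a_ji = 2 or 3), the diagram is a chain of 3 nodes with a double edge at one end; the terminal node there is the unique short simple root (B_3). One simple-root ordering that puts it in standard form is (alpha_3, alpha_1, alpha_2). So the algebra is type B_3, i.e. so(7).

B_3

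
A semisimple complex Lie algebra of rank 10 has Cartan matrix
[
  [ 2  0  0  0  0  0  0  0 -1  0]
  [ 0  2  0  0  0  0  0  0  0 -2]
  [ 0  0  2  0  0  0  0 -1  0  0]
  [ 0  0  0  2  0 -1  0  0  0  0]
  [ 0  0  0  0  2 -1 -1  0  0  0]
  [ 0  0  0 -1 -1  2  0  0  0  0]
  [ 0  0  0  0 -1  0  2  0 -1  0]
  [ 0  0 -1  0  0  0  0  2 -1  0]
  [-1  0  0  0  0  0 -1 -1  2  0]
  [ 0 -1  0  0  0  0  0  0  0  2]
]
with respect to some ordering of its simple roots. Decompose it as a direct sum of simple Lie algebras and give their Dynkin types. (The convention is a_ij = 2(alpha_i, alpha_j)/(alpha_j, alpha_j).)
B2 + E8

The diagram associated to this matrix has two connected components: the simple roots {alpha_2, alpha_10} form a chain of 2 nodes with a double edge at one end; the terminal node there is the unique short simple root (B_2), and {alpha_1, alpha_3, alpha_4, alpha_5, alpha_6, alpha_7, alpha_8, alpha_9} form a chain of 7 nodes with one extra node attached to the third node from one end (E_8). A semisimple Lie algebra decomposes uniquely as the direct sum of simple ideals, one per connected component of its Dynkin diagram, so g ≅ B_2 ⊕ E_8 (dimension 10 + 248 = 258).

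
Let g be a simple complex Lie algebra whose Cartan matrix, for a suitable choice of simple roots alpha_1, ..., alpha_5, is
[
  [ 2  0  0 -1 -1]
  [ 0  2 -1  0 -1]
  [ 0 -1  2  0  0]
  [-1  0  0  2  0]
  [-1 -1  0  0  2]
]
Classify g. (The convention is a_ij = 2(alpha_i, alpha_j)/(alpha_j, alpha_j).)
The matrix has rank 5 with 2's on the diagonal. Reading the off-diagonal entries as Dynkin edges (a single edge where a_ij = a_ji = -1; a double or triple edge where a_ij * a_ji = 2 or 3), the diagram is a chain of 5 nodes with single edges (A_5). One simple-root ordering that puts it in standard form is (alpha_4, alpha_1, alpha_5, alpha_2, alpha_3). So the algebra is type A_5, i.e. sl(6).

A_5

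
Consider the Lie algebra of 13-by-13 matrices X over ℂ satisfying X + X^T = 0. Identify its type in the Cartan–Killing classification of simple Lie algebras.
This is so(13) with 13 odd, which has dimension 13(13-1)/2 = 78 and rank (13-1)/2 = 6. In the classification of classical Lie algebras, the orthogonal algebra so(2n+1) in an odd number of variables has type B_n; here n = 6, so the Dynkin diagram is a chain of 6 nodes with a double edge at one end; the terminal node there is the unique short simple root (B_6). Hence the type is B_6.

B6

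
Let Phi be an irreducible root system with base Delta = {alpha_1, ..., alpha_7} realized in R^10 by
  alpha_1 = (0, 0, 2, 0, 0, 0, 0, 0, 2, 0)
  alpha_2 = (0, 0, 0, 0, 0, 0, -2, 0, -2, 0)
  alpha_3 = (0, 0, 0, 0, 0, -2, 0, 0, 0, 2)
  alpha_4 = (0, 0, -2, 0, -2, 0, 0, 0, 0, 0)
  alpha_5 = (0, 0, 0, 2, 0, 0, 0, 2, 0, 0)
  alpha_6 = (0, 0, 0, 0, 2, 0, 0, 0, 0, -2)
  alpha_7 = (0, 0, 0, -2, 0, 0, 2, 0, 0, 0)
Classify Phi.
A_7 (sl(8))

Compute the Cartan integers a_ij = 2(alpha_i, alpha_j)/(alpha_j, alpha_j); the resulting 7x7 Cartan matrix is
[[2, -1, 0, -1, 0, 0, 0], [-1, 2, 0, 0, 0, 0, -1], [0, 0, 2, 0, 0, -1, 0], [-1, 0, 0, 2, 0, -1, 0], [0, 0, 0, 0, 2, 0, -1], [0, 0, -1, -1, 0, 2, 0], [0, -1, 0, 0, -1, 0, 2]].
All simple roots have the same length, so the diagram is simply laced. The associated Dynkin diagram is a chain of 7 nodes with single edges (A_7), so the type is A_7 (the algebra sl(8)).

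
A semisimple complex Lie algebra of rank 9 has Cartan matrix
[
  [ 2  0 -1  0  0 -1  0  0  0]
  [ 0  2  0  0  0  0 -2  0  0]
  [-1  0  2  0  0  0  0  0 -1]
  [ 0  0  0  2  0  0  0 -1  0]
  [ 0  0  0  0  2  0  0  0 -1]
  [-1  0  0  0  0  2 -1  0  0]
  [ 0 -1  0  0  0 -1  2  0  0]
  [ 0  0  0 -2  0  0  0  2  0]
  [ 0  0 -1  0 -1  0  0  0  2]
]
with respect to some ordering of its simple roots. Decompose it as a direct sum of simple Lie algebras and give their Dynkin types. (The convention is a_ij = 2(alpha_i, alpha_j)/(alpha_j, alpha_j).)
type B_2 + type C_7

The diagram associated to this matrix has two connected components: the simple roots {alpha_4, alpha_8} form a chain of 2 nodes with a double edge at one end; the terminal node there is the unique short simple root (B_2), and {alpha_1, alpha_2, alpha_3, alpha_5, alpha_6, alpha_7, alpha_9} form a chain of 7 nodes with a double edge at one end; the terminal node there is the unique long simple root (C_7). A semisimple Lie algebra decomposes uniquely as the direct sum of simple ideals, one per connected component of its Dynkin diagram, so g ≅ B_2 ⊕ C_7 (dimension 10 + 105 = 115).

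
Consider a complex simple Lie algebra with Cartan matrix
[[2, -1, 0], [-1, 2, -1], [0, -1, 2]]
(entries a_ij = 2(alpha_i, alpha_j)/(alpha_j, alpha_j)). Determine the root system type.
A_3 (sl(4))

The matrix has rank 3 with 2's on the diagonal. Reading the off-diagonal entries as Dynkin edges (a single edge where a_ij = a_ji = -1; a double or triple edge where a_ij * a_ji = 2 or 3), the diagram is a chain of 3 nodes with single edges (A_3). One simple-root ordering that puts it in standard form is (alpha_3, alpha_2, alpha_1). So the algebra is type A_3, i.e. sl(4).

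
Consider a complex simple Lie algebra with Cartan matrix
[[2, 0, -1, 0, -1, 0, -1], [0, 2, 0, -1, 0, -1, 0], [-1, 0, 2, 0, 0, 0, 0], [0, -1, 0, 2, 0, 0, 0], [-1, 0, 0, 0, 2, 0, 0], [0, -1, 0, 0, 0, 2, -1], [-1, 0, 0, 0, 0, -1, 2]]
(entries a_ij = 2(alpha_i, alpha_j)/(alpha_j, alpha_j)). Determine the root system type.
The matrix has rank 7 with 2's on the diagonal. Reading the off-diagonal entries as Dynkin edges (a single edge where a_ij = a_ji = -1; a double or triple edge where a_ij * a_ji = 2 or 3), the diagram is a chain of 5 nodes with a fork of two nodes at one end (D_7). One simple-root ordering that puts it in standard form is (alpha_4, alpha_2, alpha_6, alpha_7, alpha_1, alpha_3, alpha_5). So the algebra is type D_7, i.e. so(14).

D7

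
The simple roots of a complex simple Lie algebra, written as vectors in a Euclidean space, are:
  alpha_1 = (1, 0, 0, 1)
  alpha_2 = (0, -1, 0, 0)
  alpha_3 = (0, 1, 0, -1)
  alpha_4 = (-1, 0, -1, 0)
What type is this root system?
Compute the Cartan integers a_ij = 2(alpha_i, alpha_j)/(alpha_j, alpha_j); the resulting 4x4 Cartan matrix is
[[2, 0, -1, -1], [0, 2, -1, 0], [-1, -2, 2, 0], [-1, 0, 0, 2]].
The roots have two lengths (squared-length ratio 2:1); the short ones are alpha_{2}. The associated Dynkin diagram is a chain of 4 nodes with a double edge at one end; the terminal node there is the unique short simple root (B_4), so the type is B_4 (the algebra so(9)).

B_4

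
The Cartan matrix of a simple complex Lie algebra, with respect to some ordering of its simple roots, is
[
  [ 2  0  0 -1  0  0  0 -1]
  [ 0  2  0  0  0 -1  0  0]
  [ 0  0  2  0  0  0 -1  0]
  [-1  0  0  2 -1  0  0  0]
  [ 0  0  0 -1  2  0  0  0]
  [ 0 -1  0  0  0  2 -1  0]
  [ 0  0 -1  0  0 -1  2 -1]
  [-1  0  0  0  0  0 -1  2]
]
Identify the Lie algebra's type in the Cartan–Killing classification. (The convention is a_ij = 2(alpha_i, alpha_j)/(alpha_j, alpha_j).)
type E_8

The matrix has rank 8 with 2's on the diagonal. Reading the off-diagonal entries as Dynkin edges (a single edge where a_ij = a_ji = -1; a double or triple edge where a_ij * a_ji = 2 or 3), the diagram is a chain of 7 nodes with one extra node attached to the third node from one end (E_8). One simple-root ordering that puts it in standard form is (alpha_2, alpha_3, alpha_6, alpha_7, alpha_8, alpha_1, alpha_4, alpha_5). So the algebra is type E_8.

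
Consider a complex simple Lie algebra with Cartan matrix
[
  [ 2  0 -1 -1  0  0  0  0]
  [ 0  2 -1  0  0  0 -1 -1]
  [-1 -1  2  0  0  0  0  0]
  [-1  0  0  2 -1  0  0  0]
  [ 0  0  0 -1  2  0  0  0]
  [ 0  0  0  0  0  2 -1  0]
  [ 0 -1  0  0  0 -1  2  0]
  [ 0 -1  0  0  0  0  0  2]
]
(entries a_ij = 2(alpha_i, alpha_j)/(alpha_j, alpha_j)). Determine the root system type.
type E_8

The matrix has rank 8 with 2's on the diagonal. Reading the off-diagonal entries as Dynkin edges (a single edge where a_ij = a_ji = -1; a double or triple edge where a_ij * a_ji = 2 or 3), the diagram is a chain of 7 nodes with one extra node attached to the third node from one end (E_8). One simple-root ordering that puts it in standard form is (alpha_6, alpha_8, alpha_7, alpha_2, alpha_3, alpha_1, alpha_4, alpha_5). So the algebra is type E_8.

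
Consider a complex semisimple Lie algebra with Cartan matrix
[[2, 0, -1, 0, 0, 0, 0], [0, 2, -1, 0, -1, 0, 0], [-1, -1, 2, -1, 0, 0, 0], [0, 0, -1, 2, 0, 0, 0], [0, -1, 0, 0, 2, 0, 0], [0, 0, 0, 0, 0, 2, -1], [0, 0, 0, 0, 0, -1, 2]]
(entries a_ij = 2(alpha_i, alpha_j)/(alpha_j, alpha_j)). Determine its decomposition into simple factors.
A_2 (sl(3)) ⊕ D_5 (so(10))

The diagram associated to this matrix has two connected components: the simple roots {alpha_6, alpha_7} form a chain of 2 nodes with single edges (A_2), and {alpha_1, alpha_2, alpha_3, alpha_4, alpha_5} form a chain of 3 nodes with a fork of two nodes at one end (D_5). A semisimple Lie algebra decomposes uniquely as the direct sum of simple ideals, one per connected component of its Dynkin diagram, so g ≅ A_2 ⊕ D_5 (dimension 8 + 45 = 53).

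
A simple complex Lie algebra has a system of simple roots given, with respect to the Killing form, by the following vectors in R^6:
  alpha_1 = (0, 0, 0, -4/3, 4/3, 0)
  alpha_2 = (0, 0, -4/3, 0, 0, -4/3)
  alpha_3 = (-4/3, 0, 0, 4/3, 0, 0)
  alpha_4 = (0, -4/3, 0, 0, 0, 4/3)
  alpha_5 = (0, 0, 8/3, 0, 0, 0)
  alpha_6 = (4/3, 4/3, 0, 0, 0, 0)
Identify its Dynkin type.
C_6 (sp(12))

Compute the Cartan integers a_ij = 2(alpha_i, alpha_j)/(alpha_j, alpha_j); the resulting 6x6 Cartan matrix is
[[2, 0, -1, 0, 0, 0], [0, 2, 0, -1, -1, 0], [-1, 0, 2, 0, 0, -1], [0, -1, 0, 2, 0, -1], [0, -2, 0, 0, 2, 0], [0, 0, -1, -1, 0, 2]].
The roots have two lengths (squared-length ratio 2:1); the short ones are alpha_{1,2,3,4,6}. The associated Dynkin diagram is a chain of 6 nodes with a double edge at one end; the terminal node there is the unique long simple root (C_6), so the type is C_6 (the algebra sp(12)).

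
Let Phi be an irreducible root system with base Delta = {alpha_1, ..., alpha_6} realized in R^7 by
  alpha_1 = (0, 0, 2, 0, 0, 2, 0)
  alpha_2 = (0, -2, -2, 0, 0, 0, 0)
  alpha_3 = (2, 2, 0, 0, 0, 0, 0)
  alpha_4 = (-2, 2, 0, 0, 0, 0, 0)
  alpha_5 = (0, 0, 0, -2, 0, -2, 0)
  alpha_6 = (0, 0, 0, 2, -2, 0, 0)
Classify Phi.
Compute the Cartan integers a_ij = 2(alpha_i, alpha_j)/(alpha_j, alpha_j); the resulting 6x6 Cartan matrix is
[[2, -1, 0, 0, -1, 0], [-1, 2, -1, -1, 0, 0], [0, -1, 2, 0, 0, 0], [0, -1, 0, 2, 0, 0], [-1, 0, 0, 0, 2, -1], [0, 0, 0, 0, -1, 2]].
All simple roots have the same length, so the diagram is simply laced. The associated Dynkin diagram is a chain of 4 nodes with a fork of two nodes at one end (D_6), so the type is D_6 (the algebra so(12)).

type D_6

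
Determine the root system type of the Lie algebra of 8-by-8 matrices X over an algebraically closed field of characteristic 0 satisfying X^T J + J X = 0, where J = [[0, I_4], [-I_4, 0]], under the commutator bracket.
type C_4

This is sp(8), which has dimension 8(8+1)/2 = 36 and rank 8/2 = 4. In the classification of classical Lie algebras, the symplectic algebra sp(2n) has type C_n; here n = 4, so the Dynkin diagram is a chain of 4 nodes with a double edge at one end; the terminal node there is the unique long simple root (C_4). Hence the type is C_4.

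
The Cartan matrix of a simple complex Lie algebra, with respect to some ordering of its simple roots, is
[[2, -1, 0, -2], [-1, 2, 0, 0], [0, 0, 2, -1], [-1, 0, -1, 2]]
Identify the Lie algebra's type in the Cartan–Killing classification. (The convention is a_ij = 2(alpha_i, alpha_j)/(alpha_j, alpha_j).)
F_4

The matrix has rank 4 with 2's on the diagonal. Reading the off-diagonal entries as Dynkin edges (a single edge where a_ij = a_ji = -1; a double or triple edge where a_ij * a_ji = 2 or 3), the diagram is a chain of 4 nodes with a double edge between the middle two (F_4). One simple-root ordering that puts it in standard form is (alpha_2, alpha_1, alpha_4, alpha_3). So the algebra is type F_4.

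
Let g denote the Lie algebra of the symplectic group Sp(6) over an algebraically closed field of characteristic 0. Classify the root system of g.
C_3

This is sp(6), which has dimension 6(6+1)/2 = 21 and rank 6/2 = 3. In the classification of classical Lie algebras, the symplectic algebra sp(2n) has type C_n; here n = 3, so the Dynkin diagram is a chain of 3 nodes with a double edge at one end; the terminal node there is the unique long simple root (C_3). Hence the type is C_3.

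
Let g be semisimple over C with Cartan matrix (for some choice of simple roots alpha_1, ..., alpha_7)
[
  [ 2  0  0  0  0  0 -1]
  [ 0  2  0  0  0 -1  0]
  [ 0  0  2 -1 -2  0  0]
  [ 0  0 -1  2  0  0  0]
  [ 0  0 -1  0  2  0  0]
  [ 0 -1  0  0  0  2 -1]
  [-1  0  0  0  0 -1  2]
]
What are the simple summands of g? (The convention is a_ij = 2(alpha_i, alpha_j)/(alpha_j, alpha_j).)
A_4 (sl(5)) + B_3 (so(7))

The diagram associated to this matrix has two connected components: the simple roots {alpha_1, alpha_2, alpha_6, alpha_7} form a chain of 4 nodes with single edges (A_4), and {alpha_3, alpha_4, alpha_5} form a chain of 3 nodes with a double edge at one end; the terminal node there is the unique short simple root (B_3). A semisimple Lie algebra decomposes uniquely as the direct sum of simple ideals, one per connected component of its Dynkin diagram, so g ≅ A_4 ⊕ B_3 (dimension 24 + 21 = 45).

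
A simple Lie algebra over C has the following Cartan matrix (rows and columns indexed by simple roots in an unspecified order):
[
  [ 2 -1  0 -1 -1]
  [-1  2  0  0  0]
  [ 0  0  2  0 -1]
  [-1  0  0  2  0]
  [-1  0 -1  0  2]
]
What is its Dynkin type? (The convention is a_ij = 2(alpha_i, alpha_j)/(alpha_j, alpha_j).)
type D_5

The matrix has rank 5 with 2's on the diagonal. Reading the off-diagonal entries as Dynkin edges (a single edge where a_ij = a_ji = -1; a double or triple edge where a_ij * a_ji = 2 or 3), the diagram is a chain of 3 nodes with a fork of two nodes at one end (D_5). One simple-root ordering that puts it in standard form is (alpha_3, alpha_5, alpha_1, alpha_4, alpha_2). So the algebra is type D_5, i.e. so(10).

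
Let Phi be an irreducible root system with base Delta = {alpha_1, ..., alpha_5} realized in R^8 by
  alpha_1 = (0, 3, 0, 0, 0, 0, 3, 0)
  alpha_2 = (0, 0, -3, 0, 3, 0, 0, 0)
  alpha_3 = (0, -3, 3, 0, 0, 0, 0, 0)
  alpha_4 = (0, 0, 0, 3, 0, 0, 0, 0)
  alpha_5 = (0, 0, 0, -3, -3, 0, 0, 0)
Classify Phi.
type B_5

Compute the Cartan integers a_ij = 2(alpha_i, alpha_j)/(alpha_j, alpha_j); the resulting 5x5 Cartan matrix is
[[2, 0, -1, 0, 0], [0, 2, -1, 0, -1], [-1, -1, 2, 0, 0], [0, 0, 0, 2, -1], [0, -1, 0, -2, 2]].
The roots have two lengths (squared-length ratio 2:1); the short ones are alpha_{4}. The associated Dynkin diagram is a chain of 5 nodes with a double edge at one end; the terminal node there is the unique short simple root (B_5), so the type is B_5 (the algebra so(11)).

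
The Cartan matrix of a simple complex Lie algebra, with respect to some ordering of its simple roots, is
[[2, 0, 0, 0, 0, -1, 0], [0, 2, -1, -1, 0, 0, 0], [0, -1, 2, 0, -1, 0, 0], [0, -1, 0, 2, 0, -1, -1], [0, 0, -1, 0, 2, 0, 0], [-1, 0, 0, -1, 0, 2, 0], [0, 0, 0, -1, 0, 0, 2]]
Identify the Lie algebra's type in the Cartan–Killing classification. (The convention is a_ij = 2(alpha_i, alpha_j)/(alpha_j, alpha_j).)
The matrix has rank 7 with 2's on the diagonal. Reading the off-diagonal entries as Dynkin edges (a single edge where a_ij = a_ji = -1; a double or triple edge where a_ij * a_ji = 2 or 3), the diagram is a chain of 6 nodes with one extra node attached to the third node from one end (E_7). One simple-root ordering that puts it in standard form is (alpha_1, alpha_7, alpha_6, alpha_4, alpha_2, alpha_3, alpha_5). So the algebra is type E_7.

E7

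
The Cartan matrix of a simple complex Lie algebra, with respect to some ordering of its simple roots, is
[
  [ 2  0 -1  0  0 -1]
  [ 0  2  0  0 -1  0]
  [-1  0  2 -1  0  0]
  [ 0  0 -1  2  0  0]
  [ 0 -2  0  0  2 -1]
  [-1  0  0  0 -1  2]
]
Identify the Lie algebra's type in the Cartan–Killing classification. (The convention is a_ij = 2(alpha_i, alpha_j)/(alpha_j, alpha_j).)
The matrix has rank 6 with 2's on the diagonal. Reading the off-diagonal entries as Dynkin edges (a single edge where a_ij = a_ji = -1; a double or triple edge where a_ij * a_ji = 2 or 3), the diagram is a chain of 6 nodes with a double edge at one end; the terminal node there is the unique short simple root (B_6). One simple-root ordering that puts it in standard form is (alpha_4, alpha_3, alpha_1, alpha_6, alpha_5, alpha_2). So the algebra is type B_6, i.e. so(13).

B_6 (so(13))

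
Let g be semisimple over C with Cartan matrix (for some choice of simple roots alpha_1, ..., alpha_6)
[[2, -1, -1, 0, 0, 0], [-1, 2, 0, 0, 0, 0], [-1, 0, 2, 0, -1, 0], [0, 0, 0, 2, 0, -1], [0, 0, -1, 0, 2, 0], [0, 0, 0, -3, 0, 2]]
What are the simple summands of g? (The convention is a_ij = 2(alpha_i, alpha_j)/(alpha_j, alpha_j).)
A_4 + G_2

The diagram associated to this matrix has two connected components: the simple roots {alpha_1, alpha_2, alpha_3, alpha_5} form a chain of 4 nodes with single edges (A_4), and {alpha_4, alpha_6} form two nodes joined by a triple edge (G_2). A semisimple Lie algebra decomposes uniquely as the direct sum of simple ideals, one per connected component of its Dynkin diagram, so g ≅ A_4 ⊕ G_2 (dimension 24 + 14 = 38).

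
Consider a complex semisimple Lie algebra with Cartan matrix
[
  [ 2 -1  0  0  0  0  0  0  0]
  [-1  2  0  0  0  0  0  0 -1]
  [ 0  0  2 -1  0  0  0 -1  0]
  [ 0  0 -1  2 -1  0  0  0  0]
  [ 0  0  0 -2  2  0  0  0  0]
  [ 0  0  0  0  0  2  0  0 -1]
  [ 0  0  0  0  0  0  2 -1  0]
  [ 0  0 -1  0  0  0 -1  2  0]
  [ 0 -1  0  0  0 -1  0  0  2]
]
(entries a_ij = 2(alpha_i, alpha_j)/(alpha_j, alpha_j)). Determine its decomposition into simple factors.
A4 + C5

The diagram associated to this matrix has two connected components: the simple roots {alpha_1, alpha_2, alpha_6, alpha_9} form a chain of 4 nodes with single edges (A_4), and {alpha_3, alpha_4, alpha_5, alpha_7, alpha_8} form a chain of 5 nodes with a double edge at one end; the terminal node there is the unique long simple root (C_5). A semisimple Lie algebra decomposes uniquely as the direct sum of simple ideals, one per connected component of its Dynkin diagram, so g ≅ A_4 ⊕ C_5 (dimension 24 + 55 = 79).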